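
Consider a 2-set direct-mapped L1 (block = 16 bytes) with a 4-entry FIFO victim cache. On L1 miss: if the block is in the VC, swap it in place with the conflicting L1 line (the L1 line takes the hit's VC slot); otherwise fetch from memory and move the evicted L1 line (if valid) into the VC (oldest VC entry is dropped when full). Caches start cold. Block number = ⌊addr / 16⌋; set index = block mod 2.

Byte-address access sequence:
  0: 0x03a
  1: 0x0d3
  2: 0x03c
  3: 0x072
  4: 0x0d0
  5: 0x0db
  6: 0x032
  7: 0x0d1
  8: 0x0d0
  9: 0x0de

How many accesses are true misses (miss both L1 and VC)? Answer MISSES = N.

0: 0x3a (blk 3, set 1) → MISS  vc=[]
1: 0xd3 (blk 13, set 1) → MISS  vc=[3]
2: 0x3c (blk 3, set 1) → VC-HIT  vc=[13]
3: 0x72 (blk 7, set 1) → MISS  vc=[13, 3]
4: 0xd0 (blk 13, set 1) → VC-HIT  vc=[7, 3]
5: 0xdb (blk 13, set 1) → L1-HIT  vc=[7, 3]
6: 0x32 (blk 3, set 1) → VC-HIT  vc=[7, 13]
7: 0xd1 (blk 13, set 1) → VC-HIT  vc=[7, 3]
8: 0xd0 (blk 13, set 1) → L1-HIT  vc=[7, 3]
9: 0xde (blk 13, set 1) → L1-HIT  vc=[7, 3]

MISSES = 3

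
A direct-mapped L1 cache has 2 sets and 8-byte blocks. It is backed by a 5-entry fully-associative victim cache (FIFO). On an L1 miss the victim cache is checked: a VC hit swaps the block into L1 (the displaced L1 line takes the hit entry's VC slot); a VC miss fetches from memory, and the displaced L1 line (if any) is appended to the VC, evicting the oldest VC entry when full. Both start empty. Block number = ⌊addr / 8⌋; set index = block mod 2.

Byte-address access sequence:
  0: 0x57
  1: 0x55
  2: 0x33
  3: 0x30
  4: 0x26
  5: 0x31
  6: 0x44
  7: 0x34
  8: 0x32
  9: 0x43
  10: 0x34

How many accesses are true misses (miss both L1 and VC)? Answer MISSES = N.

MISSES = 4

  [0] addr=0x57 blk=10 s=0: MISS | VC []
  [1] addr=0x55 blk=10 s=0: L1-HIT | VC []
  [2] addr=0x33 blk=6 s=0: MISS | VC [10]
  [3] addr=0x30 blk=6 s=0: L1-HIT | VC [10]
  [4] addr=0x26 blk=4 s=0: MISS | VC [10, 6]
  [5] addr=0x31 blk=6 s=0: VC-HIT | VC [10, 4]
  [6] addr=0x44 blk=8 s=0: MISS | VC [10, 4, 6]
  [7] addr=0x34 blk=6 s=0: VC-HIT | VC [10, 4, 8]
  [8] addr=0x32 blk=6 s=0: L1-HIT | VC [10, 4, 8]
  [9] addr=0x43 blk=8 s=0: VC-HIT | VC [10, 4, 6]
  [10] addr=0x34 blk=6 s=0: VC-HIT | VC [10, 4, 8]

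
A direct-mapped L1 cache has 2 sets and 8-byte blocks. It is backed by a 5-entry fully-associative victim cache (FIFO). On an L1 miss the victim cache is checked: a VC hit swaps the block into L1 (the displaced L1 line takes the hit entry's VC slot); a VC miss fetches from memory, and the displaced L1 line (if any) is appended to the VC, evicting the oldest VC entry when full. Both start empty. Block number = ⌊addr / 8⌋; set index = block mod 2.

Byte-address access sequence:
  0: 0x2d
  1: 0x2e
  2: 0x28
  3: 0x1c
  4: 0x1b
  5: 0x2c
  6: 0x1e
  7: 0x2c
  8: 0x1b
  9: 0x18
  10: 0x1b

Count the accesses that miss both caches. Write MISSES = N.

MISSES = 2

0: 0x2d (blk 5, set 1) → MISS  vc=[]
1: 0x2e (blk 5, set 1) → L1-HIT  vc=[]
2: 0x28 (blk 5, set 1) → L1-HIT  vc=[]
3: 0x1c (blk 3, set 1) → MISS  vc=[5]
4: 0x1b (blk 3, set 1) → L1-HIT  vc=[5]
5: 0x2c (blk 5, set 1) → VC-HIT  vc=[3]
6: 0x1e (blk 3, set 1) → VC-HIT  vc=[5]
7: 0x2c (blk 5, set 1) → VC-HIT  vc=[3]
8: 0x1b (blk 3, set 1) → VC-HIT  vc=[5]
9: 0x18 (blk 3, set 1) → L1-HIT  vc=[5]
10: 0x1b (blk 3, set 1) → L1-HIT  vc=[5]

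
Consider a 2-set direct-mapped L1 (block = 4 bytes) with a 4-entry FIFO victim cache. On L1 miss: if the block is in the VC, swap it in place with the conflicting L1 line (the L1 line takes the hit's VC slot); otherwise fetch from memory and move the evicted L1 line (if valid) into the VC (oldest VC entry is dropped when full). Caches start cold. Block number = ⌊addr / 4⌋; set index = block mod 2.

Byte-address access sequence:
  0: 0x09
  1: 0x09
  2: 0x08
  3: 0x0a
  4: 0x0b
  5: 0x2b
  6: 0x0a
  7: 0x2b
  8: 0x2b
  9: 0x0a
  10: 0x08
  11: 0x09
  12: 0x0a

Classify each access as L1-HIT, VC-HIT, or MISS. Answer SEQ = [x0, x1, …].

SEQ = [MISS, L1-HIT, L1-HIT, L1-HIT, L1-HIT, MISS, VC-HIT, VC-HIT, L1-HIT, VC-HIT, L1-HIT, L1-HIT, L1-HIT]

#0 0x9→b2/s0 MISS; vc=[]
#1 0x9→b2/s0 L1-HIT; vc=[]
#2 0x8→b2/s0 L1-HIT; vc=[]
#3 0xa→b2/s0 L1-HIT; vc=[]
#4 0xb→b2/s0 L1-HIT; vc=[]
#5 0x2b→b10/s0 MISS; vc=[2]
#6 0xa→b2/s0 VC-HIT; vc=[10]
#7 0x2b→b10/s0 VC-HIT; vc=[2]
#8 0x2b→b10/s0 L1-HIT; vc=[2]
#9 0xa→b2/s0 VC-HIT; vc=[10]
#10 0x8→b2/s0 L1-HIT; vc=[10]
#11 0x9→b2/s0 L1-HIT; vc=[10]
#12 0xa→b2/s0 L1-HIT; vc=[10]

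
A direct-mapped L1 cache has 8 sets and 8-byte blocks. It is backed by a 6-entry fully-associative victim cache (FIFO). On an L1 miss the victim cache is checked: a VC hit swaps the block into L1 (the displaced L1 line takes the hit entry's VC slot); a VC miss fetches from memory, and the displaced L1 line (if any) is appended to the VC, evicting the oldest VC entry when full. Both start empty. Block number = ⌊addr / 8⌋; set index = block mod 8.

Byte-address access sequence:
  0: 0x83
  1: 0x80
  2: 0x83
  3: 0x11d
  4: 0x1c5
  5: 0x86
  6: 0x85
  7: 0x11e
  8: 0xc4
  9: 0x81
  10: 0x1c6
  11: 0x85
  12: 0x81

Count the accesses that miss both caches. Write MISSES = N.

MISSES = 4

#0 0x83→b16/s0 MISS; vc=[]
#1 0x80→b16/s0 L1-HIT; vc=[]
#2 0x83→b16/s0 L1-HIT; vc=[]
#3 0x11d→b35/s3 MISS; vc=[]
#4 0x1c5→b56/s0 MISS; vc=[16]
#5 0x86→b16/s0 VC-HIT; vc=[56]
#6 0x85→b16/s0 L1-HIT; vc=[56]
#7 0x11e→b35/s3 L1-HIT; vc=[56]
#8 0xc4→b24/s0 MISS; vc=[56,16]
#9 0x81→b16/s0 VC-HIT; vc=[56,24]
#10 0x1c6→b56/s0 VC-HIT; vc=[16,24]
#11 0x85→b16/s0 VC-HIT; vc=[56,24]
#12 0x81→b16/s0 L1-HIT; vc=[56,24]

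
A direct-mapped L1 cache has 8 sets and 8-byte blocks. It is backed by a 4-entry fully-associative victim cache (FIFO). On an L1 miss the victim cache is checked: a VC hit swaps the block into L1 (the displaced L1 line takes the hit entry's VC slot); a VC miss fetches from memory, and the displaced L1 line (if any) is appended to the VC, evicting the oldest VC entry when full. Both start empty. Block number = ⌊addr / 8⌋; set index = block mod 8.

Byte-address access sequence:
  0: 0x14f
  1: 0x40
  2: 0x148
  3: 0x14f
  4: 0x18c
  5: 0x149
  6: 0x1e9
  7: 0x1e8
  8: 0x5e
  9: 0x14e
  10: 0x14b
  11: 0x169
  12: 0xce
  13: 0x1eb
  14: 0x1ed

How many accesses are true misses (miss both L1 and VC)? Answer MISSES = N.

MISSES = 7

  [0] addr=0x14f blk=41 s=1: MISS | VC []
  [1] addr=0x40 blk=8 s=0: MISS | VC []
  [2] addr=0x148 blk=41 s=1: L1-HIT | VC []
  [3] addr=0x14f blk=41 s=1: L1-HIT | VC []
  [4] addr=0x18c blk=49 s=1: MISS | VC [41]
  [5] addr=0x149 blk=41 s=1: VC-HIT | VC [49]
  [6] addr=0x1e9 blk=61 s=5: MISS | VC [49]
  [7] addr=0x1e8 blk=61 s=5: L1-HIT | VC [49]
  [8] addr=0x5e blk=11 s=3: MISS | VC [49]
  [9] addr=0x14e blk=41 s=1: L1-HIT | VC [49]
  [10] addr=0x14b blk=41 s=1: L1-HIT | VC [49]
  [11] addr=0x169 blk=45 s=5: MISS | VC [49, 61]
  [12] addr=0xce blk=25 s=1: MISS | VC [49, 61, 41]
  [13] addr=0x1eb blk=61 s=5: VC-HIT | VC [49, 45, 41]
  [14] addr=0x1ed blk=61 s=5: L1-HIT | VC [49, 45, 41]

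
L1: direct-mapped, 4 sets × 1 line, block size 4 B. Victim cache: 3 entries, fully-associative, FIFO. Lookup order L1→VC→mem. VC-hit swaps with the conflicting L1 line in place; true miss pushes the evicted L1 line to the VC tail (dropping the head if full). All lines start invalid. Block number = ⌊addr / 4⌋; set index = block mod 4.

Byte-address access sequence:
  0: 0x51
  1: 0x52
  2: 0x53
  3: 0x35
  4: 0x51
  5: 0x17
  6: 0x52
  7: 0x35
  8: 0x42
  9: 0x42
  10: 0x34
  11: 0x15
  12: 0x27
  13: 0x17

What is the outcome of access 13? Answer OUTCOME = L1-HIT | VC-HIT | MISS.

OUTCOME = VC-HIT

  [0] addr=0x51 blk=20 s=0: MISS | VC []
  [1] addr=0x52 blk=20 s=0: L1-HIT | VC []
  [2] addr=0x53 blk=20 s=0: L1-HIT | VC []
  [3] addr=0x35 blk=13 s=1: MISS | VC []
  [4] addr=0x51 blk=20 s=0: L1-HIT | VC []
  [5] addr=0x17 blk=5 s=1: MISS | VC [13]
  [6] addr=0x52 blk=20 s=0: L1-HIT | VC [13]
  [7] addr=0x35 blk=13 s=1: VC-HIT | VC [5]
  [8] addr=0x42 blk=16 s=0: MISS | VC [5, 20]
  [9] addr=0x42 blk=16 s=0: L1-HIT | VC [5, 20]
  [10] addr=0x34 blk=13 s=1: L1-HIT | VC [5, 20]
  [11] addr=0x15 blk=5 s=1: VC-HIT | VC [13, 20]
  [12] addr=0x27 blk=9 s=1: MISS | VC [13, 20, 5]
  [13] addr=0x17 blk=5 s=1: VC-HIT | VC [13, 20, 9]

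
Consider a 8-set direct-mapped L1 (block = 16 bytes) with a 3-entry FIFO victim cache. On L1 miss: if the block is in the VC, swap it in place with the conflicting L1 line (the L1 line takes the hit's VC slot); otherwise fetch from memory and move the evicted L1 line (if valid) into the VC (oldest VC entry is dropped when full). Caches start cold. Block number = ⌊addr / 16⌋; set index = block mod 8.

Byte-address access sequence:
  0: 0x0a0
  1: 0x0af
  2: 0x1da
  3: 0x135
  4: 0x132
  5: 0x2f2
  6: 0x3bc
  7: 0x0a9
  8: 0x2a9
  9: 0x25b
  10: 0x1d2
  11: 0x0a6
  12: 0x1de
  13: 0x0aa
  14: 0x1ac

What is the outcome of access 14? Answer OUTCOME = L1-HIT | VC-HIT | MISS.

0: 0xa0 (blk 10, set 2) → MISS  vc=[]
1: 0xaf (blk 10, set 2) → L1-HIT  vc=[]
2: 0x1da (blk 29, set 5) → MISS  vc=[]
3: 0x135 (blk 19, set 3) → MISS  vc=[]
4: 0x132 (blk 19, set 3) → L1-HIT  vc=[]
5: 0x2f2 (blk 47, set 7) → MISS  vc=[]
6: 0x3bc (blk 59, set 3) → MISS  vc=[19]
7: 0xa9 (blk 10, set 2) → L1-HIT  vc=[19]
8: 0x2a9 (blk 42, set 2) → MISS  vc=[19, 10]
9: 0x25b (blk 37, set 5) → MISS  vc=[19, 10, 29]
10: 0x1d2 (blk 29, set 5) → VC-HIT  vc=[19, 10, 37]
11: 0xa6 (blk 10, set 2) → VC-HIT  vc=[19, 42, 37]
12: 0x1de (blk 29, set 5) → L1-HIT  vc=[19, 42, 37]
13: 0xaa (blk 10, set 2) → L1-HIT  vc=[19, 42, 37]
14: 0x1ac (blk 26, set 2) → MISS  vc=[42, 37, 10]

OUTCOME = MISS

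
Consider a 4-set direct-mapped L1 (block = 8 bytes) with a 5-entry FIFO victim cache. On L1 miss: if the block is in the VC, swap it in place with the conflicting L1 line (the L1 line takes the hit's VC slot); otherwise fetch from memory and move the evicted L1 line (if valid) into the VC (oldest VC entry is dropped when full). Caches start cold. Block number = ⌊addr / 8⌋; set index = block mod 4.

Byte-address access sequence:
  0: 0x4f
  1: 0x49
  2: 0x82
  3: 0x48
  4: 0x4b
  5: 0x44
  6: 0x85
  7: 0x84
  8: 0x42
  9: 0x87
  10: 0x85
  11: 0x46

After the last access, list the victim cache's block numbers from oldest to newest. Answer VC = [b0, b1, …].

VC = [16]

  [0] addr=0x4f blk=9 s=1: MISS | VC []
  [1] addr=0x49 blk=9 s=1: L1-HIT | VC []
  [2] addr=0x82 blk=16 s=0: MISS | VC []
  [3] addr=0x48 blk=9 s=1: L1-HIT | VC []
  [4] addr=0x4b blk=9 s=1: L1-HIT | VC []
  [5] addr=0x44 blk=8 s=0: MISS | VC [16]
  [6] addr=0x85 blk=16 s=0: VC-HIT | VC [8]
  [7] addr=0x84 blk=16 s=0: L1-HIT | VC [8]
  [8] addr=0x42 blk=8 s=0: VC-HIT | VC [16]
  [9] addr=0x87 blk=16 s=0: VC-HIT | VC [8]
  [10] addr=0x85 blk=16 s=0: L1-HIT | VC [8]
  [11] addr=0x46 blk=8 s=0: VC-HIT | VC [16]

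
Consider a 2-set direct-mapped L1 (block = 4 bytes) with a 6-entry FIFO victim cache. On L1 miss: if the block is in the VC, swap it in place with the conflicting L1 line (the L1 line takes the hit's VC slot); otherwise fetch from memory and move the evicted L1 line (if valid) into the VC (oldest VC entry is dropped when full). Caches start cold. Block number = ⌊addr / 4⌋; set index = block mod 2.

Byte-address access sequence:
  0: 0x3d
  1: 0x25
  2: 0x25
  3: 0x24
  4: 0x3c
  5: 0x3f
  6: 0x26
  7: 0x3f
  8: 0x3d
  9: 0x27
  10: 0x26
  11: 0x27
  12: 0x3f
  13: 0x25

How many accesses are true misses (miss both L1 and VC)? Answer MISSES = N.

  [0] addr=0x3d blk=15 s=1: MISS | VC []
  [1] addr=0x25 blk=9 s=1: MISS | VC [15]
  [2] addr=0x25 blk=9 s=1: L1-HIT | VC [15]
  [3] addr=0x24 blk=9 s=1: L1-HIT | VC [15]
  [4] addr=0x3c blk=15 s=1: VC-HIT | VC [9]
  [5] addr=0x3f blk=15 s=1: L1-HIT | VC [9]
  [6] addr=0x26 blk=9 s=1: VC-HIT | VC [15]
  [7] addr=0x3f blk=15 s=1: VC-HIT | VC [9]
  [8] addr=0x3d blk=15 s=1: L1-HIT | VC [9]
  [9] addr=0x27 blk=9 s=1: VC-HIT | VC [15]
  [10] addr=0x26 blk=9 s=1: L1-HIT | VC [15]
  [11] addr=0x27 blk=9 s=1: L1-HIT | VC [15]
  [12] addr=0x3f blk=15 s=1: VC-HIT | VC [9]
  [13] addr=0x25 blk=9 s=1: VC-HIT | VC [15]

MISSES = 2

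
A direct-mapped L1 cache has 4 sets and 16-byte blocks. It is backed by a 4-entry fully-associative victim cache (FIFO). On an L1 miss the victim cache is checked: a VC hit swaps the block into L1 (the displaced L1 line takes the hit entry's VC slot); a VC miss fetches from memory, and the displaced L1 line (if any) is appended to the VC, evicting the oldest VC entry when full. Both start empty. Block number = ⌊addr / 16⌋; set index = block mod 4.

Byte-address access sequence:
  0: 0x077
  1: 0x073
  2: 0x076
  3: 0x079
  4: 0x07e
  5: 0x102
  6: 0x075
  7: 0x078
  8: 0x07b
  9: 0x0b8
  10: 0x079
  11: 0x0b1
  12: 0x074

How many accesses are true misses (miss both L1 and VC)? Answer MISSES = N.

MISSES = 3

#0 0x77→b7/s3 MISS; vc=[]
#1 0x73→b7/s3 L1-HIT; vc=[]
#2 0x76→b7/s3 L1-HIT; vc=[]
#3 0x79→b7/s3 L1-HIT; vc=[]
#4 0x7e→b7/s3 L1-HIT; vc=[]
#5 0x102→b16/s0 MISS; vc=[]
#6 0x75→b7/s3 L1-HIT; vc=[]
#7 0x78→b7/s3 L1-HIT; vc=[]
#8 0x7b→b7/s3 L1-HIT; vc=[]
#9 0xb8→b11/s3 MISS; vc=[7]
#10 0x79→b7/s3 VC-HIT; vc=[11]
#11 0xb1→b11/s3 VC-HIT; vc=[7]
#12 0x74→b7/s3 VC-HIT; vc=[11]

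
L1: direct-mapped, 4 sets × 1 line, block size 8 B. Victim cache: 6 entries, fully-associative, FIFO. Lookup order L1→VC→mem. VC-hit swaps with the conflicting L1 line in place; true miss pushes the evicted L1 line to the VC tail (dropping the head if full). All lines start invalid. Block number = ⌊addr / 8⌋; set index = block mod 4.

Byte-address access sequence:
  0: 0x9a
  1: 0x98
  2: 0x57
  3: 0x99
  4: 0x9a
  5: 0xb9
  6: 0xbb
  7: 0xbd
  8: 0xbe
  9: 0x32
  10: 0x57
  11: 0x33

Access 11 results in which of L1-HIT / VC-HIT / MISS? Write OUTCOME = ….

#0 0x9a→b19/s3 MISS; vc=[]
#1 0x98→b19/s3 L1-HIT; vc=[]
#2 0x57→b10/s2 MISS; vc=[]
#3 0x99→b19/s3 L1-HIT; vc=[]
#4 0x9a→b19/s3 L1-HIT; vc=[]
#5 0xb9→b23/s3 MISS; vc=[19]
#6 0xbb→b23/s3 L1-HIT; vc=[19]
#7 0xbd→b23/s3 L1-HIT; vc=[19]
#8 0xbe→b23/s3 L1-HIT; vc=[19]
#9 0x32→b6/s2 MISS; vc=[19,10]
#10 0x57→b10/s2 VC-HIT; vc=[19,6]
#11 0x33→b6/s2 VC-HIT; vc=[19,10]

OUTCOME = VC-HIT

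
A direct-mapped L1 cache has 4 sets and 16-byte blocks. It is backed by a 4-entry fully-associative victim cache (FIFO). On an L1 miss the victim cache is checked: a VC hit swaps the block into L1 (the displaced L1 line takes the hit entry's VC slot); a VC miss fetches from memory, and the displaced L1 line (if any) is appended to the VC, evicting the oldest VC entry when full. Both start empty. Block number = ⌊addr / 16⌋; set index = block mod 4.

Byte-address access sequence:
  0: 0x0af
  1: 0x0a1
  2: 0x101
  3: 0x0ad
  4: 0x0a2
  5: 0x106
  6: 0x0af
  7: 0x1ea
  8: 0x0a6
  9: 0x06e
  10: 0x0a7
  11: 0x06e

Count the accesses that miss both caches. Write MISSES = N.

#0 0xaf→b10/s2 MISS; vc=[]
#1 0xa1→b10/s2 L1-HIT; vc=[]
#2 0x101→b16/s0 MISS; vc=[]
#3 0xad→b10/s2 L1-HIT; vc=[]
#4 0xa2→b10/s2 L1-HIT; vc=[]
#5 0x106→b16/s0 L1-HIT; vc=[]
#6 0xaf→b10/s2 L1-HIT; vc=[]
#7 0x1ea→b30/s2 MISS; vc=[10]
#8 0xa6→b10/s2 VC-HIT; vc=[30]
#9 0x6e→b6/s2 MISS; vc=[30,10]
#10 0xa7→b10/s2 VC-HIT; vc=[30,6]
#11 0x6e→b6/s2 VC-HIT; vc=[30,10]

MISSES = 4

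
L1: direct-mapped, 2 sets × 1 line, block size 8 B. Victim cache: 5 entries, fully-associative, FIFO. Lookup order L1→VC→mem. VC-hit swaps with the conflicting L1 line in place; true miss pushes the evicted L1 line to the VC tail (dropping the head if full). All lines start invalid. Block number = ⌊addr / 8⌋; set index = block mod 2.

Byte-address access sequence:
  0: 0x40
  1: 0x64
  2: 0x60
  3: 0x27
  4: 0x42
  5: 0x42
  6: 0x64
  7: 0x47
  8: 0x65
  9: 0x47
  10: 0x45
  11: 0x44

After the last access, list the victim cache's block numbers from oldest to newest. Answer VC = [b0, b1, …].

VC = [4, 12]

  [0] addr=0x40 blk=8 s=0: MISS | VC []
  [1] addr=0x64 blk=12 s=0: MISS | VC [8]
  [2] addr=0x60 blk=12 s=0: L1-HIT | VC [8]
  [3] addr=0x27 blk=4 s=0: MISS | VC [8, 12]
  [4] addr=0x42 blk=8 s=0: VC-HIT | VC [4, 12]
  [5] addr=0x42 blk=8 s=0: L1-HIT | VC [4, 12]
  [6] addr=0x64 blk=12 s=0: VC-HIT | VC [4, 8]
  [7] addr=0x47 blk=8 s=0: VC-HIT | VC [4, 12]
  [8] addr=0x65 blk=12 s=0: VC-HIT | VC [4, 8]
  [9] addr=0x47 blk=8 s=0: VC-HIT | VC [4, 12]
  [10] addr=0x45 blk=8 s=0: L1-HIT | VC [4, 12]
  [11] addr=0x44 blk=8 s=0: L1-HIT | VC [4, 12]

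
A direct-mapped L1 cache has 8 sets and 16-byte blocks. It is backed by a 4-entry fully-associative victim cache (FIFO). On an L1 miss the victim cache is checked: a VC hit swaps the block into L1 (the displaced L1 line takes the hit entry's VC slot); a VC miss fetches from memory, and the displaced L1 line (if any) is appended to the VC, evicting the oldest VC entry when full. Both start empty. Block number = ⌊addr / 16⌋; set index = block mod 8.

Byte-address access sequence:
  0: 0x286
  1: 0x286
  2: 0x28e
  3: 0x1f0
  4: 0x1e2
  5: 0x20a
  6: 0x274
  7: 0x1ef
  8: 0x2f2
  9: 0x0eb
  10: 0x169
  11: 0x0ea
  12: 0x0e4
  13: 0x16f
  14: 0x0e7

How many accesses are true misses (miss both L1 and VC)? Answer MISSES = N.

#0 0x286→b40/s0 MISS; vc=[]
#1 0x286→b40/s0 L1-HIT; vc=[]
#2 0x28e→b40/s0 L1-HIT; vc=[]
#3 0x1f0→b31/s7 MISS; vc=[]
#4 0x1e2→b30/s6 MISS; vc=[]
#5 0x20a→b32/s0 MISS; vc=[40]
#6 0x274→b39/s7 MISS; vc=[40,31]
#7 0x1ef→b30/s6 L1-HIT; vc=[40,31]
#8 0x2f2→b47/s7 MISS; vc=[40,31,39]
#9 0xeb→b14/s6 MISS; vc=[40,31,39,30]
#10 0x169→b22/s6 MISS; vc=[31,39,30,14]
#11 0xea→b14/s6 VC-HIT; vc=[31,39,30,22]
#12 0xe4→b14/s6 L1-HIT; vc=[31,39,30,22]
#13 0x16f→b22/s6 VC-HIT; vc=[31,39,30,14]
#14 0xe7→b14/s6 VC-HIT; vc=[31,39,30,22]

MISSES = 8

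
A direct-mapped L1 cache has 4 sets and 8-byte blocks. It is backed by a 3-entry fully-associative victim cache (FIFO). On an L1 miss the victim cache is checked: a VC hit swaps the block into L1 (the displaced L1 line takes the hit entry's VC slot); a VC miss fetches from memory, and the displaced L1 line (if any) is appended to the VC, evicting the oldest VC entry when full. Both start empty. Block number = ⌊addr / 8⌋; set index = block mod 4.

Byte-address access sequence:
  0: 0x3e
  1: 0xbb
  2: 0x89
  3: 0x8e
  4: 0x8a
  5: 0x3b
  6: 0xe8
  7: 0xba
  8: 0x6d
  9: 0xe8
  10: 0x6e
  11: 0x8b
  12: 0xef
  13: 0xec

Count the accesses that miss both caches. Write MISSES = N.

MISSES = 5

#0 0x3e→b7/s3 MISS; vc=[]
#1 0xbb→b23/s3 MISS; vc=[7]
#2 0x89→b17/s1 MISS; vc=[7]
#3 0x8e→b17/s1 L1-HIT; vc=[7]
#4 0x8a→b17/s1 L1-HIT; vc=[7]
#5 0x3b→b7/s3 VC-HIT; vc=[23]
#6 0xe8→b29/s1 MISS; vc=[23,17]
#7 0xba→b23/s3 VC-HIT; vc=[7,17]
#8 0x6d→b13/s1 MISS; vc=[7,17,29]
#9 0xe8→b29/s1 VC-HIT; vc=[7,17,13]
#10 0x6e→b13/s1 VC-HIT; vc=[7,17,29]
#11 0x8b→b17/s1 VC-HIT; vc=[7,13,29]
#12 0xef→b29/s1 VC-HIT; vc=[7,13,17]
#13 0xec→b29/s1 L1-HIT; vc=[7,13,17]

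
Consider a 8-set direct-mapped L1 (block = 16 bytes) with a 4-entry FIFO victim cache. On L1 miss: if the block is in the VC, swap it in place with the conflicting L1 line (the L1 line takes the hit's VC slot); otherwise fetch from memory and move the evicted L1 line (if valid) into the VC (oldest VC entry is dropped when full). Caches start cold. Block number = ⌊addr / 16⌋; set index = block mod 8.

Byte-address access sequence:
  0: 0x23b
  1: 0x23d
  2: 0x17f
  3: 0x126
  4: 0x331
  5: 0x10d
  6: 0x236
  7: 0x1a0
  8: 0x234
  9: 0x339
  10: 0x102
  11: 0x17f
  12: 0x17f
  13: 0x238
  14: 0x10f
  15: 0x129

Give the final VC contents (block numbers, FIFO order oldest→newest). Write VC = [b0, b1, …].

VC = [51, 26]

  [0] addr=0x23b blk=35 s=3: MISS | VC []
  [1] addr=0x23d blk=35 s=3: L1-HIT | VC []
  [2] addr=0x17f blk=23 s=7: MISS | VC []
  [3] addr=0x126 blk=18 s=2: MISS | VC []
  [4] addr=0x331 blk=51 s=3: MISS | VC [35]
  [5] addr=0x10d blk=16 s=0: MISS | VC [35]
  [6] addr=0x236 blk=35 s=3: VC-HIT | VC [51]
  [7] addr=0x1a0 blk=26 s=2: MISS | VC [51, 18]
  [8] addr=0x234 blk=35 s=3: L1-HIT | VC [51, 18]
  [9] addr=0x339 blk=51 s=3: VC-HIT | VC [35, 18]
  [10] addr=0x102 blk=16 s=0: L1-HIT | VC [35, 18]
  [11] addr=0x17f blk=23 s=7: L1-HIT | VC [35, 18]
  [12] addr=0x17f blk=23 s=7: L1-HIT | VC [35, 18]
  [13] addr=0x238 blk=35 s=3: VC-HIT | VC [51, 18]
  [14] addr=0x10f blk=16 s=0: L1-HIT | VC [51, 18]
  [15] addr=0x129 blk=18 s=2: VC-HIT | VC [51, 26]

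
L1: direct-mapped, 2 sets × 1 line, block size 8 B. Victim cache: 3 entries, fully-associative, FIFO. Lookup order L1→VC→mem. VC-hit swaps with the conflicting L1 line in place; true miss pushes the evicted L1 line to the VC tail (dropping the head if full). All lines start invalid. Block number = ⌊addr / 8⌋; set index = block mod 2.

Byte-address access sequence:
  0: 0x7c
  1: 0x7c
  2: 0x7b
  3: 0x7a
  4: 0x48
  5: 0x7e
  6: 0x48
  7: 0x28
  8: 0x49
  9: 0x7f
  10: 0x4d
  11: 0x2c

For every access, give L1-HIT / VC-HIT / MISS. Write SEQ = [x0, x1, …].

SEQ = [MISS, L1-HIT, L1-HIT, L1-HIT, MISS, VC-HIT, VC-HIT, MISS, VC-HIT, VC-HIT, VC-HIT, VC-HIT]

  [0] addr=0x7c blk=15 s=1: MISS | VC []
  [1] addr=0x7c blk=15 s=1: L1-HIT | VC []
  [2] addr=0x7b blk=15 s=1: L1-HIT | VC []
  [3] addr=0x7a blk=15 s=1: L1-HIT | VC []
  [4] addr=0x48 blk=9 s=1: MISS | VC [15]
  [5] addr=0x7e blk=15 s=1: VC-HIT | VC [9]
  [6] addr=0x48 blk=9 s=1: VC-HIT | VC [15]
  [7] addr=0x28 blk=5 s=1: MISS | VC [15, 9]
  [8] addr=0x49 blk=9 s=1: VC-HIT | VC [15, 5]
  [9] addr=0x7f blk=15 s=1: VC-HIT | VC [9, 5]
  [10] addr=0x4d blk=9 s=1: VC-HIT | VC [15, 5]
  [11] addr=0x2c blk=5 s=1: VC-HIT | VC [15, 9]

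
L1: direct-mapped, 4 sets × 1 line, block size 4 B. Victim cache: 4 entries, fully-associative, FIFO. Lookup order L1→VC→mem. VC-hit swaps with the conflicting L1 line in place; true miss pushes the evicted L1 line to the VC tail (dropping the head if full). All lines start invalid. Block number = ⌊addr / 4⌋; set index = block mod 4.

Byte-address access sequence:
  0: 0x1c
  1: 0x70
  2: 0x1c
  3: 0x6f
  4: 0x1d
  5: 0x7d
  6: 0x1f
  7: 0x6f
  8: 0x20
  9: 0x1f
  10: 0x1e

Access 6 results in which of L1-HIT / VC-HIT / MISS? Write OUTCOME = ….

OUTCOME = VC-HIT

  [0] addr=0x1c blk=7 s=3: MISS | VC []
  [1] addr=0x70 blk=28 s=0: MISS | VC []
  [2] addr=0x1c blk=7 s=3: L1-HIT | VC []
  [3] addr=0x6f blk=27 s=3: MISS | VC [7]
  [4] addr=0x1d blk=7 s=3: VC-HIT | VC [27]
  [5] addr=0x7d blk=31 s=3: MISS | VC [27, 7]
  [6] addr=0x1f blk=7 s=3: VC-HIT | VC [27, 31]
  [7] addr=0x6f blk=27 s=3: VC-HIT | VC [7, 31]
  [8] addr=0x20 blk=8 s=0: MISS | VC [7, 31, 28]
  [9] addr=0x1f blk=7 s=3: VC-HIT | VC [27, 31, 28]
  [10] addr=0x1e blk=7 s=3: L1-HIT | VC [27, 31, 28]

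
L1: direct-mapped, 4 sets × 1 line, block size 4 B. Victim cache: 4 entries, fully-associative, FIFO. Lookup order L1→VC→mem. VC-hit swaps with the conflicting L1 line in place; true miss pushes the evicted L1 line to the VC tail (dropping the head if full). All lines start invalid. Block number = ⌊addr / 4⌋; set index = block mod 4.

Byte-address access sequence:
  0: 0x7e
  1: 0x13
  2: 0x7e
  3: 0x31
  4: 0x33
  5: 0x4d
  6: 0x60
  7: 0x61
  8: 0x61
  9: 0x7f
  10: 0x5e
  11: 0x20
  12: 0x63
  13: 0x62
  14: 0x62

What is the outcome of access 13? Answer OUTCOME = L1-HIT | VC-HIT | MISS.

OUTCOME = L1-HIT

  [0] addr=0x7e blk=31 s=3: MISS | VC []
  [1] addr=0x13 blk=4 s=0: MISS | VC []
  [2] addr=0x7e blk=31 s=3: L1-HIT | VC []
  [3] addr=0x31 blk=12 s=0: MISS | VC [4]
  [4] addr=0x33 blk=12 s=0: L1-HIT | VC [4]
  [5] addr=0x4d blk=19 s=3: MISS | VC [4, 31]
  [6] addr=0x60 blk=24 s=0: MISS | VC [4, 31, 12]
  [7] addr=0x61 blk=24 s=0: L1-HIT | VC [4, 31, 12]
  [8] addr=0x61 blk=24 s=0: L1-HIT | VC [4, 31, 12]
  [9] addr=0x7f blk=31 s=3: VC-HIT | VC [4, 19, 12]
  [10] addr=0x5e blk=23 s=3: MISS | VC [4, 19, 12, 31]
  [11] addr=0x20 blk=8 s=0: MISS | VC [19, 12, 31, 24]
  [12] addr=0x63 blk=24 s=0: VC-HIT | VC [19, 12, 31, 8]
  [13] addr=0x62 blk=24 s=0: L1-HIT | VC [19, 12, 31, 8]
  [14] addr=0x62 blk=24 s=0: L1-HIT | VC [19, 12, 31, 8]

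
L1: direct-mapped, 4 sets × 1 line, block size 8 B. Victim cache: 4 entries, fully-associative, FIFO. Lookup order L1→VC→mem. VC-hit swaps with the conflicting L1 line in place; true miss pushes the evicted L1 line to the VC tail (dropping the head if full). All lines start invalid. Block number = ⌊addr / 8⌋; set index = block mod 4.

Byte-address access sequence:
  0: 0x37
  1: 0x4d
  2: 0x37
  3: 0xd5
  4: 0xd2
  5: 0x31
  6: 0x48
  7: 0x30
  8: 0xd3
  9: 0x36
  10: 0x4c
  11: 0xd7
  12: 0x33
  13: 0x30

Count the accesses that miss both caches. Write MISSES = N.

MISSES = 3

0: 0x37 (blk 6, set 2) → MISS  vc=[]
1: 0x4d (blk 9, set 1) → MISS  vc=[]
2: 0x37 (blk 6, set 2) → L1-HIT  vc=[]
3: 0xd5 (blk 26, set 2) → MISS  vc=[6]
4: 0xd2 (blk 26, set 2) → L1-HIT  vc=[6]
5: 0x31 (blk 6, set 2) → VC-HIT  vc=[26]
6: 0x48 (blk 9, set 1) → L1-HIT  vc=[26]
7: 0x30 (blk 6, set 2) → L1-HIT  vc=[26]
8: 0xd3 (blk 26, set 2) → VC-HIT  vc=[6]
9: 0x36 (blk 6, set 2) → VC-HIT  vc=[26]
10: 0x4c (blk 9, set 1) → L1-HIT  vc=[26]
11: 0xd7 (blk 26, set 2) → VC-HIT  vc=[6]
12: 0x33 (blk 6, set 2) → VC-HIT  vc=[26]
13: 0x30 (blk 6, set 2) → L1-HIT  vc=[26]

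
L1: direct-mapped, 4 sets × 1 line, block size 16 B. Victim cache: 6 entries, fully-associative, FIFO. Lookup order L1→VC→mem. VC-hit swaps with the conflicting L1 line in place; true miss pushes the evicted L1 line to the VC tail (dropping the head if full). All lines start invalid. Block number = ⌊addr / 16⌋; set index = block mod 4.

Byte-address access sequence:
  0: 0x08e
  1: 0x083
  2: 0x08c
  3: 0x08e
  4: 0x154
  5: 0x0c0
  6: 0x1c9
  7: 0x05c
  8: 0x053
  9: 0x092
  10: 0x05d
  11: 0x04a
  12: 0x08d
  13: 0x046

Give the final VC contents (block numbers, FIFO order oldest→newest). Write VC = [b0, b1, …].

VC = [8, 12, 21, 9, 28]

#0 0x8e→b8/s0 MISS; vc=[]
#1 0x83→b8/s0 L1-HIT; vc=[]
#2 0x8c→b8/s0 L1-HIT; vc=[]
#3 0x8e→b8/s0 L1-HIT; vc=[]
#4 0x154→b21/s1 MISS; vc=[]
#5 0xc0→b12/s0 MISS; vc=[8]
#6 0x1c9→b28/s0 MISS; vc=[8,12]
#7 0x5c→b5/s1 MISS; vc=[8,12,21]
#8 0x53→b5/s1 L1-HIT; vc=[8,12,21]
#9 0x92→b9/s1 MISS; vc=[8,12,21,5]
#10 0x5d→b5/s1 VC-HIT; vc=[8,12,21,9]
#11 0x4a→b4/s0 MISS; vc=[8,12,21,9,28]
#12 0x8d→b8/s0 VC-HIT; vc=[4,12,21,9,28]
#13 0x46→b4/s0 VC-HIT; vc=[8,12,21,9,28]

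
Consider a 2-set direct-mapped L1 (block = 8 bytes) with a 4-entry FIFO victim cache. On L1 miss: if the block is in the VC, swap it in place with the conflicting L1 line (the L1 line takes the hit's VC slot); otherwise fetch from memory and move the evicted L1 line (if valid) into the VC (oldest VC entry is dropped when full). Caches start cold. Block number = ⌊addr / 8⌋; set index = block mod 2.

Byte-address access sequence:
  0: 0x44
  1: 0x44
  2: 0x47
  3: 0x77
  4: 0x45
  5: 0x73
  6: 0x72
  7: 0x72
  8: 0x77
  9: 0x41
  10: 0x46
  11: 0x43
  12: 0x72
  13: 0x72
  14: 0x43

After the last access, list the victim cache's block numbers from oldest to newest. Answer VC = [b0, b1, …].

  [0] addr=0x44 blk=8 s=0: MISS | VC []
  [1] addr=0x44 blk=8 s=0: L1-HIT | VC []
  [2] addr=0x47 blk=8 s=0: L1-HIT | VC []
  [3] addr=0x77 blk=14 s=0: MISS | VC [8]
  [4] addr=0x45 blk=8 s=0: VC-HIT | VC [14]
  [5] addr=0x73 blk=14 s=0: VC-HIT | VC [8]
  [6] addr=0x72 blk=14 s=0: L1-HIT | VC [8]
  [7] addr=0x72 blk=14 s=0: L1-HIT | VC [8]
  [8] addr=0x77 blk=14 s=0: L1-HIT | VC [8]
  [9] addr=0x41 blk=8 s=0: VC-HIT | VC [14]
  [10] addr=0x46 blk=8 s=0: L1-HIT | VC [14]
  [11] addr=0x43 blk=8 s=0: L1-HIT | VC [14]
  [12] addr=0x72 blk=14 s=0: VC-HIT | VC [8]
  [13] addr=0x72 blk=14 s=0: L1-HIT | VC [8]
  [14] addr=0x43 blk=8 s=0: VC-HIT | VC [14]

VC = [14]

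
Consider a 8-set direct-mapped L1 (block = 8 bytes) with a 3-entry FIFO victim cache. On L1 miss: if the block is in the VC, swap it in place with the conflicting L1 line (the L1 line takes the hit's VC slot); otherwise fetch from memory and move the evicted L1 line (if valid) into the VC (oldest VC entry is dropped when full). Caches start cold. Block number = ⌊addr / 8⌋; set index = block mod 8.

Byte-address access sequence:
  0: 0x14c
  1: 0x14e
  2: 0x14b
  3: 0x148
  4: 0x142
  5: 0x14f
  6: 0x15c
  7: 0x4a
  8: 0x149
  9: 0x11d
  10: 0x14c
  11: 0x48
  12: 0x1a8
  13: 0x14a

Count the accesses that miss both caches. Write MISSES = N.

MISSES = 6

#0 0x14c→b41/s1 MISS; vc=[]
#1 0x14e→b41/s1 L1-HIT; vc=[]
#2 0x14b→b41/s1 L1-HIT; vc=[]
#3 0x148→b41/s1 L1-HIT; vc=[]
#4 0x142→b40/s0 MISS; vc=[]
#5 0x14f→b41/s1 L1-HIT; vc=[]
#6 0x15c→b43/s3 MISS; vc=[]
#7 0x4a→b9/s1 MISS; vc=[41]
#8 0x149→b41/s1 VC-HIT; vc=[9]
#9 0x11d→b35/s3 MISS; vc=[9,43]
#10 0x14c→b41/s1 L1-HIT; vc=[9,43]
#11 0x48→b9/s1 VC-HIT; vc=[41,43]
#12 0x1a8→b53/s5 MISS; vc=[41,43]
#13 0x14a→b41/s1 VC-HIT; vc=[9,43]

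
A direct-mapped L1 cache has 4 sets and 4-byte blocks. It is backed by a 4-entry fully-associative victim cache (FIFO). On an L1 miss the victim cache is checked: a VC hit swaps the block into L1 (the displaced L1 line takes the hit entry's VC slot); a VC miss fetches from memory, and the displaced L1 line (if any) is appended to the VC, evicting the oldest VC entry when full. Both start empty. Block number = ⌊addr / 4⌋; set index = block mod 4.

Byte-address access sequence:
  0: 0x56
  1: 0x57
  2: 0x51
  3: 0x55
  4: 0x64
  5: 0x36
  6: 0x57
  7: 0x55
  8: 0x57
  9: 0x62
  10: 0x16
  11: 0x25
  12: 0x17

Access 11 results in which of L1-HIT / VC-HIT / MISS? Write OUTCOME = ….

#0 0x56→b21/s1 MISS; vc=[]
#1 0x57→b21/s1 L1-HIT; vc=[]
#2 0x51→b20/s0 MISS; vc=[]
#3 0x55→b21/s1 L1-HIT; vc=[]
#4 0x64→b25/s1 MISS; vc=[21]
#5 0x36→b13/s1 MISS; vc=[21,25]
#6 0x57→b21/s1 VC-HIT; vc=[13,25]
#7 0x55→b21/s1 L1-HIT; vc=[13,25]
#8 0x57→b21/s1 L1-HIT; vc=[13,25]
#9 0x62→b24/s0 MISS; vc=[13,25,20]
#10 0x16→b5/s1 MISS; vc=[13,25,20,21]
#11 0x25→b9/s1 MISS; vc=[25,20,21,5]
#12 0x17→b5/s1 VC-HIT; vc=[25,20,21,9]

OUTCOME = MISS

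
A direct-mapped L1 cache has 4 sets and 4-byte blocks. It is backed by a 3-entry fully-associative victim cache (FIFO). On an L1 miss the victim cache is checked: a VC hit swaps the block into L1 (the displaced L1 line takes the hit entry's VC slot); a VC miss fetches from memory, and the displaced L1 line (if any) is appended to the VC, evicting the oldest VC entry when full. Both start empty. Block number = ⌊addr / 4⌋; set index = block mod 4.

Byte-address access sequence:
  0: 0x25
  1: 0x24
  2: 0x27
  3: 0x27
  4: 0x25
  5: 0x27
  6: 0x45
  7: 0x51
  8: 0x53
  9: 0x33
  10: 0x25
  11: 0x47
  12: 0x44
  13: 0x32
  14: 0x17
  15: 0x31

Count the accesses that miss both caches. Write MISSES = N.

#0 0x25→b9/s1 MISS; vc=[]
#1 0x24→b9/s1 L1-HIT; vc=[]
#2 0x27→b9/s1 L1-HIT; vc=[]
#3 0x27→b9/s1 L1-HIT; vc=[]
#4 0x25→b9/s1 L1-HIT; vc=[]
#5 0x27→b9/s1 L1-HIT; vc=[]
#6 0x45→b17/s1 MISS; vc=[9]
#7 0x51→b20/s0 MISS; vc=[9]
#8 0x53→b20/s0 L1-HIT; vc=[9]
#9 0x33→b12/s0 MISS; vc=[9,20]
#10 0x25→b9/s1 VC-HIT; vc=[17,20]
#11 0x47→b17/s1 VC-HIT; vc=[9,20]
#12 0x44→b17/s1 L1-HIT; vc=[9,20]
#13 0x32→b12/s0 L1-HIT; vc=[9,20]
#14 0x17→b5/s1 MISS; vc=[9,20,17]
#15 0x31→b12/s0 L1-HIT; vc=[9,20,17]

MISSES = 5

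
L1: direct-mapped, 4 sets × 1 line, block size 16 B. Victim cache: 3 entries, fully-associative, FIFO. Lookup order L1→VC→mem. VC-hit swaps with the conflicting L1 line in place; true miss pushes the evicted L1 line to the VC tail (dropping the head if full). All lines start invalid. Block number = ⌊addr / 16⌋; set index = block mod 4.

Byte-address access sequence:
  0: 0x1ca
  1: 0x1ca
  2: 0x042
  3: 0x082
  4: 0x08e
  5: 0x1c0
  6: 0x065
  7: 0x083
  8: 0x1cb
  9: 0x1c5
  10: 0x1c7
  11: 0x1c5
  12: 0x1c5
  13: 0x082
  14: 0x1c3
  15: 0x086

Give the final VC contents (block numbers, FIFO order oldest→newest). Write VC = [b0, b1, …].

VC = [28, 4]

#0 0x1ca→b28/s0 MISS; vc=[]
#1 0x1ca→b28/s0 L1-HIT; vc=[]
#2 0x42→b4/s0 MISS; vc=[28]
#3 0x82→b8/s0 MISS; vc=[28,4]
#4 0x8e→b8/s0 L1-HIT; vc=[28,4]
#5 0x1c0→b28/s0 VC-HIT; vc=[8,4]
#6 0x65→b6/s2 MISS; vc=[8,4]
#7 0x83→b8/s0 VC-HIT; vc=[28,4]
#8 0x1cb→b28/s0 VC-HIT; vc=[8,4]
#9 0x1c5→b28/s0 L1-HIT; vc=[8,4]
#10 0x1c7→b28/s0 L1-HIT; vc=[8,4]
#11 0x1c5→b28/s0 L1-HIT; vc=[8,4]
#12 0x1c5→b28/s0 L1-HIT; vc=[8,4]
#13 0x82→b8/s0 VC-HIT; vc=[28,4]
#14 0x1c3→b28/s0 VC-HIT; vc=[8,4]
#15 0x86→b8/s0 VC-HIT; vc=[28,4]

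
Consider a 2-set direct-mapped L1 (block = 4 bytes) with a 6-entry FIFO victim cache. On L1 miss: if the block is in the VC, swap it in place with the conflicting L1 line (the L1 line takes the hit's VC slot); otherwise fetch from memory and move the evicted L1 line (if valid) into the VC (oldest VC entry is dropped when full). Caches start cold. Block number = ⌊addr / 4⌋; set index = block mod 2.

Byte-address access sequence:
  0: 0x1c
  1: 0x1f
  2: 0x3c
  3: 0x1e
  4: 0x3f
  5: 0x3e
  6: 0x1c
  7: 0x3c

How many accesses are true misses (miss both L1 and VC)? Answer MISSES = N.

0: 0x1c (blk 7, set 1) → MISS  vc=[]
1: 0x1f (blk 7, set 1) → L1-HIT  vc=[]
2: 0x3c (blk 15, set 1) → MISS  vc=[7]
3: 0x1e (blk 7, set 1) → VC-HIT  vc=[15]
4: 0x3f (blk 15, set 1) → VC-HIT  vc=[7]
5: 0x3e (blk 15, set 1) → L1-HIT  vc=[7]
6: 0x1c (blk 7, set 1) → VC-HIT  vc=[15]
7: 0x3c (blk 15, set 1) → VC-HIT  vc=[7]

MISSES = 2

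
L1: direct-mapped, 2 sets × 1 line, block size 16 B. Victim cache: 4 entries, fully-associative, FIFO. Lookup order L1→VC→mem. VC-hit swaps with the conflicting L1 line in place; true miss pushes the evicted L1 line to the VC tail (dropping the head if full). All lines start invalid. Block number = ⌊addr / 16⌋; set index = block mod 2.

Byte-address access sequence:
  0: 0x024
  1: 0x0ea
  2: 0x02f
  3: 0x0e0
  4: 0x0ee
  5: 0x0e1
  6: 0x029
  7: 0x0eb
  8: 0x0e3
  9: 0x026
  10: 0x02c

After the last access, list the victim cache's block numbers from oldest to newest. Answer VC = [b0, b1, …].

0: 0x24 (blk 2, set 0) → MISS  vc=[]
1: 0xea (blk 14, set 0) → MISS  vc=[2]
2: 0x2f (blk 2, set 0) → VC-HIT  vc=[14]
3: 0xe0 (blk 14, set 0) → VC-HIT  vc=[2]
4: 0xee (blk 14, set 0) → L1-HIT  vc=[2]
5: 0xe1 (blk 14, set 0) → L1-HIT  vc=[2]
6: 0x29 (blk 2, set 0) → VC-HIT  vc=[14]
7: 0xeb (blk 14, set 0) → VC-HIT  vc=[2]
8: 0xe3 (blk 14, set 0) → L1-HIT  vc=[2]
9: 0x26 (blk 2, set 0) → VC-HIT  vc=[14]
10: 0x2c (blk 2, set 0) → L1-HIT  vc=[14]

VC = [14]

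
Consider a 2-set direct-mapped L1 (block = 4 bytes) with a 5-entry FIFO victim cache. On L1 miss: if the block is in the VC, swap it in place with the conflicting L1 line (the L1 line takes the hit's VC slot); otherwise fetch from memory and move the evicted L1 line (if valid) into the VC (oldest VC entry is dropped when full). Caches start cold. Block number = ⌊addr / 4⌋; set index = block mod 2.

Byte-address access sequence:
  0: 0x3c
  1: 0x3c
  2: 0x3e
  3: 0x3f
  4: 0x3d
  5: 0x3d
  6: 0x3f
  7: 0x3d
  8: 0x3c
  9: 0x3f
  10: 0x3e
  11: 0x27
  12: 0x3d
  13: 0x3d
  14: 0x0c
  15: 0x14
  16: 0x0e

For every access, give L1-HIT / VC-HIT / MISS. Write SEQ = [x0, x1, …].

  [0] addr=0x3c blk=15 s=1: MISS | VC []
  [1] addr=0x3c blk=15 s=1: L1-HIT | VC []
  [2] addr=0x3e blk=15 s=1: L1-HIT | VC []
  [3] addr=0x3f blk=15 s=1: L1-HIT | VC []
  [4] addr=0x3d blk=15 s=1: L1-HIT | VC []
  [5] addr=0x3d blk=15 s=1: L1-HIT | VC []
  [6] addr=0x3f blk=15 s=1: L1-HIT | VC []
  [7] addr=0x3d blk=15 s=1: L1-HIT | VC []
  [8] addr=0x3c blk=15 s=1: L1-HIT | VC []
  [9] addr=0x3f blk=15 s=1: L1-HIT | VC []
  [10] addr=0x3e blk=15 s=1: L1-HIT | VC []
  [11] addr=0x27 blk=9 s=1: MISS | VC [15]
  [12] addr=0x3d blk=15 s=1: VC-HIT | VC [9]
  [13] addr=0x3d blk=15 s=1: L1-HIT | VC [9]
  [14] addr=0xc blk=3 s=1: MISS | VC [9, 15]
  [15] addr=0x14 blk=5 s=1: MISS | VC [9, 15, 3]
  [16] addr=0xe blk=3 s=1: VC-HIT | VC [9, 15, 5]

SEQ = [MISS, L1-HIT, L1-HIT, L1-HIT, L1-HIT, L1-HIT, L1-HIT, L1-HIT, L1-HIT, L1-HIT, L1-HIT, MISS, VC-HIT, L1-HIT, MISS, MISS, VC-HIT]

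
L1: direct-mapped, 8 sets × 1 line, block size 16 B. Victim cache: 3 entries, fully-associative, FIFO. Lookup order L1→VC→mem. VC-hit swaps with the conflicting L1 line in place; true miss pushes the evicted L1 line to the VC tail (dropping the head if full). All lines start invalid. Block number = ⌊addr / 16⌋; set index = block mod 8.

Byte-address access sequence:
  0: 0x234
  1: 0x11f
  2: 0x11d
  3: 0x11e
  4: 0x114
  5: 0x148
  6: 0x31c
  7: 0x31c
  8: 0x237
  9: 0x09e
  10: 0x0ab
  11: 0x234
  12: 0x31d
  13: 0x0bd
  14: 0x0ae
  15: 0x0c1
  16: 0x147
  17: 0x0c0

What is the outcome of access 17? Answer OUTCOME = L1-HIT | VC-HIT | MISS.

OUTCOME = VC-HIT

0: 0x234 (blk 35, set 3) → MISS  vc=[]
1: 0x11f (blk 17, set 1) → MISS  vc=[]
2: 0x11d (blk 17, set 1) → L1-HIT  vc=[]
3: 0x11e (blk 17, set 1) → L1-HIT  vc=[]
4: 0x114 (blk 17, set 1) → L1-HIT  vc=[]
5: 0x148 (blk 20, set 4) → MISS  vc=[]
6: 0x31c (blk 49, set 1) → MISS  vc=[17]
7: 0x31c (blk 49, set 1) → L1-HIT  vc=[17]
8: 0x237 (blk 35, set 3) → L1-HIT  vc=[17]
9: 0x9e (blk 9, set 1) → MISS  vc=[17, 49]
10: 0xab (blk 10, set 2) → MISS  vc=[17, 49]
11: 0x234 (blk 35, set 3) → L1-HIT  vc=[17, 49]
12: 0x31d (blk 49, set 1) → VC-HIT  vc=[17, 9]
13: 0xbd (blk 11, set 3) → MISS  vc=[17, 9, 35]
14: 0xae (blk 10, set 2) → L1-HIT  vc=[17, 9, 35]
15: 0xc1 (blk 12, set 4) → MISS  vc=[9, 35, 20]
16: 0x147 (blk 20, set 4) → VC-HIT  vc=[9, 35, 12]
17: 0xc0 (blk 12, set 4) → VC-HIT  vc=[9, 35, 20]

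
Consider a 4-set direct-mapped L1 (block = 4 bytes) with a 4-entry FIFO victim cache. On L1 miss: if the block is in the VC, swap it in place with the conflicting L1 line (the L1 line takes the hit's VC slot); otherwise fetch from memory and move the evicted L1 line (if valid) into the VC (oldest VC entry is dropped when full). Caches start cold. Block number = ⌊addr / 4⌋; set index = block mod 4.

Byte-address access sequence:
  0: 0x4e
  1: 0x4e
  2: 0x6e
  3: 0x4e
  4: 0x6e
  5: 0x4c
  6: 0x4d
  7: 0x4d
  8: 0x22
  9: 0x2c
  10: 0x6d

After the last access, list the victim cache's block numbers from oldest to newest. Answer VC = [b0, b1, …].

VC = [11, 19]

0: 0x4e (blk 19, set 3) → MISS  vc=[]
1: 0x4e (blk 19, set 3) → L1-HIT  vc=[]
2: 0x6e (blk 27, set 3) → MISS  vc=[19]
3: 0x4e (blk 19, set 3) → VC-HIT  vc=[27]
4: 0x6e (blk 27, set 3) → VC-HIT  vc=[19]
5: 0x4c (blk 19, set 3) → VC-HIT  vc=[27]
6: 0x4d (blk 19, set 3) → L1-HIT  vc=[27]
7: 0x4d (blk 19, set 3) → L1-HIT  vc=[27]
8: 0x22 (blk 8, set 0) → MISS  vc=[27]
9: 0x2c (blk 11, set 3) → MISS  vc=[27, 19]
10: 0x6d (blk 27, set 3) → VC-HIT  vc=[11, 19]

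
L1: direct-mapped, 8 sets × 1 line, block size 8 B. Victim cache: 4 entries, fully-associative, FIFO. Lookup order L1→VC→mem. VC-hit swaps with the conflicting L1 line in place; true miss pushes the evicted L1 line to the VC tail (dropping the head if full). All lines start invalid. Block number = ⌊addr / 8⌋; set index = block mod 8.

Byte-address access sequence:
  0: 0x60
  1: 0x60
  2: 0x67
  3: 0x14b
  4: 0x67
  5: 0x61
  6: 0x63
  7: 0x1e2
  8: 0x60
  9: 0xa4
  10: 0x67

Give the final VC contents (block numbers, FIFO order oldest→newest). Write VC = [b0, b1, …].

#0 0x60→b12/s4 MISS; vc=[]
#1 0x60→b12/s4 L1-HIT; vc=[]
#2 0x67→b12/s4 L1-HIT; vc=[]
#3 0x14b→b41/s1 MISS; vc=[]
#4 0x67→b12/s4 L1-HIT; vc=[]
#5 0x61→b12/s4 L1-HIT; vc=[]
#6 0x63→b12/s4 L1-HIT; vc=[]
#7 0x1e2→b60/s4 MISS; vc=[12]
#8 0x60→b12/s4 VC-HIT; vc=[60]
#9 0xa4→b20/s4 MISS; vc=[60,12]
#10 0x67→b12/s4 VC-HIT; vc=[60,20]

VC = [60, 20]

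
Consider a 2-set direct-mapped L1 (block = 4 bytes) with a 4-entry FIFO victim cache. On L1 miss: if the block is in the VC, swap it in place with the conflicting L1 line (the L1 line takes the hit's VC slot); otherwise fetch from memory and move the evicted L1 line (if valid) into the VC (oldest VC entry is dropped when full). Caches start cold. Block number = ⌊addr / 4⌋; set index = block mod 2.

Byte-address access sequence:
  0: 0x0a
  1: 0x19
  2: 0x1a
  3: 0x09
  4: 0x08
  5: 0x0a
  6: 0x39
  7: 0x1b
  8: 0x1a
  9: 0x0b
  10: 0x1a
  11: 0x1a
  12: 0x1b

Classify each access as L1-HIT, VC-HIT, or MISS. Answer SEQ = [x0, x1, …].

SEQ = [MISS, MISS, L1-HIT, VC-HIT, L1-HIT, L1-HIT, MISS, VC-HIT, L1-HIT, VC-HIT, VC-HIT, L1-HIT, L1-HIT]

#0 0xa→b2/s0 MISS; vc=[]
#1 0x19→b6/s0 MISS; vc=[2]
#2 0x1a→b6/s0 L1-HIT; vc=[2]
#3 0x9→b2/s0 VC-HIT; vc=[6]
#4 0x8→b2/s0 L1-HIT; vc=[6]
#5 0xa→b2/s0 L1-HIT; vc=[6]
#6 0x39→b14/s0 MISS; vc=[6,2]
#7 0x1b→b6/s0 VC-HIT; vc=[14,2]
#8 0x1a→b6/s0 L1-HIT; vc=[14,2]
#9 0xb→b2/s0 VC-HIT; vc=[14,6]
#10 0x1a→b6/s0 VC-HIT; vc=[14,2]
#11 0x1a→b6/s0 L1-HIT; vc=[14,2]
#12 0x1b→b6/s0 L1-HIT; vc=[14,2]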